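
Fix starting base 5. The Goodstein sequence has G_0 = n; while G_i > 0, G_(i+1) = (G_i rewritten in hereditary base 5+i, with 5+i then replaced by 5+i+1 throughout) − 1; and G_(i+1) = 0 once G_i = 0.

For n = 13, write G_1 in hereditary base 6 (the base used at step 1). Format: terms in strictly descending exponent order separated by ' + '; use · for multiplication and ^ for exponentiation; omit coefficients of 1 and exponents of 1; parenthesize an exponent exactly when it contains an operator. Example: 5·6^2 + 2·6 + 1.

2·6 + 2

step 0: 13 = 2·5 + 3; sub 6 for 5: 2·6 + 3; = 15; G_1 = 15−1 = 14
step 1: 14 = 2·6 + 2; sub 7 for 6: 2·7 + 2; = 16; G_2 = 16−1 = 15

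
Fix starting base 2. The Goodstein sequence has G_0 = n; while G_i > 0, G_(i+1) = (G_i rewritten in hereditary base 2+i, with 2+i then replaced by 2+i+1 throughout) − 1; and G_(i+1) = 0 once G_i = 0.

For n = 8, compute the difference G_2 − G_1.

step 0: 8 = 2^(2 + 1); sub 3 for 2: 3^(3 + 1); = 81; G_1 = 81−1 = 80
step 1: 80 = 2·3^3 + 2·3^2 + 2·3 + 2; sub 4 for 3: 2·4^4 + 2·4^2 + 2·4 + 2; = 554; G_2 = 554−1 = 553

473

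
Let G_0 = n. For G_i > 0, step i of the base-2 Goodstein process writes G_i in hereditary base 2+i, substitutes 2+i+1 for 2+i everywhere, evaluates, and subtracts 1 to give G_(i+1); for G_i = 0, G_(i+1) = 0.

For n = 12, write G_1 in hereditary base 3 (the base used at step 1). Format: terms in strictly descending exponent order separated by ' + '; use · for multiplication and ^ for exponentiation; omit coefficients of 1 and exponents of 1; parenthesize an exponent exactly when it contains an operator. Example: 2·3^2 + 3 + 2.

[0] 12 ≡ 2^(2 + 1) + 2^2 (base 2). Lift 3: 108. −1: 107.
[1] 107 ≡ 3^(3 + 1) + 2·3^2 + 2·3 + 2 (base 3). Lift 4: 1066. −1: 1065.

3^(3 + 1) + 2·3^2 + 2·3 + 2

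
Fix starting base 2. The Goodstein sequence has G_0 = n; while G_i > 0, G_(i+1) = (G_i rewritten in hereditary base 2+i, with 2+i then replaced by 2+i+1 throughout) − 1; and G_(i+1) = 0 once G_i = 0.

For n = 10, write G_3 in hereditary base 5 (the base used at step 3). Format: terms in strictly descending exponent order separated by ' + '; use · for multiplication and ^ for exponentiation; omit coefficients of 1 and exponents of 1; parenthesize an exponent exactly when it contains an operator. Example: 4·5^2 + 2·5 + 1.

5^(5 + 1)

10 —HB2→ 2^(2 + 1) + 2 —bump→ 3^(3 + 1) + 3 = 84 —(−1)→ 83
83 —HB3→ 3^(3 + 1) + 2 —bump→ 4^(4 + 1) + 2 = 1026 —(−1)→ 1025
1025 —HB4→ 4^(4 + 1) + 1 —bump→ 5^(5 + 1) + 1 = 15626 —(−1)→ 15625
15625 —HB5→ 5^(5 + 1) —bump→ 6^(6 + 1) = 279936 —(−1)→ 279935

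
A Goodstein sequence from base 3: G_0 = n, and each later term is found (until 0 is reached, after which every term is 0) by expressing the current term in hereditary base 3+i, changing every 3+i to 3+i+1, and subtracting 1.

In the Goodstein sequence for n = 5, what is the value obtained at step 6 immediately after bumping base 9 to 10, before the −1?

base 3: 5 = 3 + 2; at 4: 4 + 2 = 6; next = 5
base 4: 5 = 4 + 1; at 5: 5 + 1 = 6; next = 5
base 5: 5 = 5; at 6: 6 = 6; next = 5
base 6: 5 = 5; at 7: 5 = 5; next = 4
base 7: 4 = 4; at 8: 4 = 4; next = 3
base 8: 3 = 3; at 9: 3 = 3; next = 2
base 9: 2 = 2; at 10: 2 = 2; next = 1

2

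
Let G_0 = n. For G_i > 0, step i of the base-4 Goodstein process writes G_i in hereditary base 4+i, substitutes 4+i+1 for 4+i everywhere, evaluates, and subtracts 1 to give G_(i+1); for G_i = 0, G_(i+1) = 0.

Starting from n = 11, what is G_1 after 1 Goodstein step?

12

11 —HB4→ 2·4 + 3 —bump→ 2·5 + 3 = 13 —(−1)→ 12
12 —HB5→ 2·5 + 2 —bump→ 2·6 + 2 = 14 —(−1)→ 13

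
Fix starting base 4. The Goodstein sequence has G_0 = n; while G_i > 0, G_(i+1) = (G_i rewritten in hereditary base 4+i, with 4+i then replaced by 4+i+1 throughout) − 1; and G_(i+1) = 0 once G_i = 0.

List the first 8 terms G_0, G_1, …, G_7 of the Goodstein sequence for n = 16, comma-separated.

16, 24, 27, 30, 33, 36, 39, 41

step 0: 16 = 4^2; sub 5 for 4: 5^2; = 25; G_1 = 25−1 = 24
step 1: 24 = 4·5 + 4; sub 6 for 5: 4·6 + 4; = 28; G_2 = 28−1 = 27
step 2: 27 = 4·6 + 3; sub 7 for 6: 4·7 + 3; = 31; G_3 = 31−1 = 30
step 3: 30 = 4·7 + 2; sub 8 for 7: 4·8 + 2; = 34; G_4 = 34−1 = 33
step 4: 33 = 4·8 + 1; sub 9 for 8: 4·9 + 1; = 37; G_5 = 37−1 = 36
step 5: 36 = 4·9; sub 10 for 9: 4·10; = 40; G_6 = 40−1 = 39
step 6: 39 = 3·10 + 9; sub 11 for 10: 3·11 + 9; = 42; G_7 = 42−1 = 41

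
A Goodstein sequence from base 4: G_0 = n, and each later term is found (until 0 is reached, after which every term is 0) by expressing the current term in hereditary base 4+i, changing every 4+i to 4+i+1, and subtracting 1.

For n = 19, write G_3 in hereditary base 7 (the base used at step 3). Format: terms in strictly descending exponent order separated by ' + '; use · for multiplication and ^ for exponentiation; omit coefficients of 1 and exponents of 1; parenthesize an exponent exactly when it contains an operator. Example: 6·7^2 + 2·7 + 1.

step 0: 19 = 4^2 + 3; sub 5 for 4: 5^2 + 3; = 28; G_1 = 28−1 = 27
step 1: 27 = 5^2 + 2; sub 6 for 5: 6^2 + 2; = 38; G_2 = 38−1 = 37
step 2: 37 = 6^2 + 1; sub 7 for 6: 7^2 + 1; = 50; G_3 = 50−1 = 49
step 3: 49 = 7^2; sub 8 for 7: 8^2; = 64; G_4 = 64−1 = 63

7^2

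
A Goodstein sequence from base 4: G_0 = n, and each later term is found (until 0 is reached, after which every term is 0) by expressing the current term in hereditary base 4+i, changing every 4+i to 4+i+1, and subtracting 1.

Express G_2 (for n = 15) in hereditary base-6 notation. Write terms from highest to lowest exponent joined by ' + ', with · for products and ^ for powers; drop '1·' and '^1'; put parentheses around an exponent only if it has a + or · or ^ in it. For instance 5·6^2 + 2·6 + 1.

(0) 15|_4 = 3·4 + 3 ↦ 3·5 + 3|_5 = 18 ⇒ 17
(1) 17|_5 = 3·5 + 2 ↦ 3·6 + 2|_6 = 20 ⇒ 19

3·6 + 1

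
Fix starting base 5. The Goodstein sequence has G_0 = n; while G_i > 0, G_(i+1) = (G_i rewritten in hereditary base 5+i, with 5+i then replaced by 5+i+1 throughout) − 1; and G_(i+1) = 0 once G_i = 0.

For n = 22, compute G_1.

i=0: 22 = 4·5 + 2 (b=5); 5→6: 4·6 + 2 = 26; 26−1 = 25
i=1: 25 = 4·6 + 1 (b=6); 6→7: 4·7 + 1 = 29; 29−1 = 28

25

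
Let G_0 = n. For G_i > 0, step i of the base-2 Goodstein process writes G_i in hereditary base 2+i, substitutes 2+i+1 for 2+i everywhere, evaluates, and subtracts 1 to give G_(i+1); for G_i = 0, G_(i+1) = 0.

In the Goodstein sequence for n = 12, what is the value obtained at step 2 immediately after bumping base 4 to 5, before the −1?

15686

(0) 12|_2 = 2^(2 + 1) + 2^2 ↦ 3^(3 + 1) + 3^3|_3 = 108 ⇒ 107
(1) 107|_3 = 3^(3 + 1) + 2·3^2 + 2·3 + 2 ↦ 4^(4 + 1) + 2·4^2 + 2·4 + 2|_4 = 1066 ⇒ 1065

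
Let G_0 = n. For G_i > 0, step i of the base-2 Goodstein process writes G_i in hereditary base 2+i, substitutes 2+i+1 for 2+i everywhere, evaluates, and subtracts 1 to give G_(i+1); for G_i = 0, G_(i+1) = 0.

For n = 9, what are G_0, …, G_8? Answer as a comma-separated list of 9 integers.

9, 81, 1023, 9842, 140743, 2471826, 50333399, 1162263921, 30000003325

base 2: 9 = 2^(2 + 1) + 1; at 3: 3^(3 + 1) + 1 = 82; next = 81
base 3: 81 = 3^(3 + 1); at 4: 4^(4 + 1) = 1024; next = 1023
base 4: 1023 = 3·4^4 + 3·4^3 + 3·4^2 + 3·4 + 3; at 5: 3·5^5 + 3·5^3 + 3·5^2 + 3·5 + 3 = 9843; next = 9842
base 5: 9842 = 3·5^5 + 3·5^3 + 3·5^2 + 3·5 + 2; at 6: 3·6^6 + 3·6^3 + 3·6^2 + 3·6 + 2 = 140744; next = 140743
base 6: 140743 = 3·6^6 + 3·6^3 + 3·6^2 + 3·6 + 1; at 7: 3·7^7 + 3·7^3 + 3·7^2 + 3·7 + 1 = 2471827; next = 2471826
base 7: 2471826 = 3·7^7 + 3·7^3 + 3·7^2 + 3·7; at 8: 3·8^8 + 3·8^3 + 3·8^2 + 3·8 = 50333400; next = 50333399
base 8: 50333399 = 3·8^8 + 3·8^3 + 3·8^2 + 2·8 + 7; at 9: 3·9^9 + 3·9^3 + 3·9^2 + 2·9 + 7 = 1162263922; next = 1162263921
base 9: 1162263921 = 3·9^9 + 3·9^3 + 3·9^2 + 2·9 + 6; at 10: 3·10^10 + 3·10^3 + 3·10^2 + 2·10 + 6 = 30000003326; next = 30000003325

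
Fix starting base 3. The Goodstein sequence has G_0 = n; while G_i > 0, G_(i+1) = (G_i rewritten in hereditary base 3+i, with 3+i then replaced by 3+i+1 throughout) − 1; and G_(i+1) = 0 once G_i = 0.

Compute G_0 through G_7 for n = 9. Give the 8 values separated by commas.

9, 15, 17, 19, 21, 23, 24, 25

(0) 9|_3 = 3^2 ↦ 4^2|_4 = 16 ⇒ 15
(1) 15|_4 = 3·4 + 3 ↦ 3·5 + 3|_5 = 18 ⇒ 17
(2) 17|_5 = 3·5 + 2 ↦ 3·6 + 2|_6 = 20 ⇒ 19
(3) 19|_6 = 3·6 + 1 ↦ 3·7 + 1|_7 = 22 ⇒ 21
(4) 21|_7 = 3·7 ↦ 3·8|_8 = 24 ⇒ 23
(5) 23|_8 = 2·8 + 7 ↦ 2·9 + 7|_9 = 25 ⇒ 24
(6) 24|_9 = 2·9 + 6 ↦ 2·10 + 6|_10 = 26 ⇒ 25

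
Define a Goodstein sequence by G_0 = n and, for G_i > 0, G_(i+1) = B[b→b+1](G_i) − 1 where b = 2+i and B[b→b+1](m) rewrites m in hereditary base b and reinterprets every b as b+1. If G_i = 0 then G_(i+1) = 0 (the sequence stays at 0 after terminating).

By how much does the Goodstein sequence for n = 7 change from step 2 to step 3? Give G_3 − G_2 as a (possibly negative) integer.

2868

G_0=7  [base 2] 2^2 + 2 + 1  →[2↦3]→  3^3 + 3 + 1 = 31  −1 ⇒ G_1=30
G_1=30  [base 3] 3^3 + 3  →[3↦4]→  4^4 + 4 = 260  −1 ⇒ G_2=259
G_2=259  [base 4] 4^4 + 3  →[4↦5]→  5^5 + 3 = 3128  −1 ⇒ G_3=3127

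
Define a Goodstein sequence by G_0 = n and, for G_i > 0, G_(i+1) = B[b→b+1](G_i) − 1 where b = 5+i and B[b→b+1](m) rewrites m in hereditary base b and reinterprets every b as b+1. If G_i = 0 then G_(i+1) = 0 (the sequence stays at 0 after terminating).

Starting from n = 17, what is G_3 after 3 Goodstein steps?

23

[0] 17 ≡ 3·5 + 2 (base 5). Lift 6: 20. −1: 19.
[1] 19 ≡ 3·6 + 1 (base 6). Lift 7: 22. −1: 21.
[2] 21 ≡ 3·7 (base 7). Lift 8: 24. −1: 23.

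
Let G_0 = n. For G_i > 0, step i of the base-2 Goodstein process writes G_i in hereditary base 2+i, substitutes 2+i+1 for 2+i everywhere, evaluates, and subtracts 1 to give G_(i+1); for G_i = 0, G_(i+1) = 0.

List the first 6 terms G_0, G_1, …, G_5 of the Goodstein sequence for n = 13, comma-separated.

13, 108, 1279, 16092, 280711, 5765998

step 0: 13 = 2^(2 + 1) + 2^2 + 1; sub 3 for 2: 3^(3 + 1) + 3^3 + 1; = 109; G_1 = 109−1 = 108
step 1: 108 = 3^(3 + 1) + 3^3; sub 4 for 3: 4^(4 + 1) + 4^4; = 1280; G_2 = 1280−1 = 1279
step 2: 1279 = 4^(4 + 1) + 3·4^3 + 3·4^2 + 3·4 + 3; sub 5 for 4: 5^(5 + 1) + 3·5^3 + 3·5^2 + 3·5 + 3; = 16093; G_3 = 16093−1 = 16092
step 3: 16092 = 5^(5 + 1) + 3·5^3 + 3·5^2 + 3·5 + 2; sub 6 for 5: 6^(6 + 1) + 3·6^3 + 3·6^2 + 3·6 + 2; = 280712; G_4 = 280712−1 = 280711
step 4: 280711 = 6^(6 + 1) + 3·6^3 + 3·6^2 + 3·6 + 1; sub 7 for 6: 7^(7 + 1) + 3·7^3 + 3·7^2 + 3·7 + 1; = 5765999; G_5 = 5765999−1 = 5765998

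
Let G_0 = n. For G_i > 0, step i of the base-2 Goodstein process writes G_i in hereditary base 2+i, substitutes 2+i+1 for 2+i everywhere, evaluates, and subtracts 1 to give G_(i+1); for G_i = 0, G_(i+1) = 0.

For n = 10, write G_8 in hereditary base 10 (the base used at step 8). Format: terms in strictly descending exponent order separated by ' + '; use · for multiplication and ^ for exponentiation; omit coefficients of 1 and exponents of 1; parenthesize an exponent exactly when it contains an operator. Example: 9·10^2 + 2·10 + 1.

5·10^10 + 5·10^5 + 5·10^4 + 5·10^3 + 5·10^2 + 5·10 + 1

step 0: 10 = 2^(2 + 1) + 2; sub 3 for 2: 3^(3 + 1) + 3; = 84; G_1 = 84−1 = 83
step 1: 83 = 3^(3 + 1) + 2; sub 4 for 3: 4^(4 + 1) + 2; = 1026; G_2 = 1026−1 = 1025
step 2: 1025 = 4^(4 + 1) + 1; sub 5 for 4: 5^(5 + 1) + 1; = 15626; G_3 = 15626−1 = 15625
step 3: 15625 = 5^(5 + 1); sub 6 for 5: 6^(6 + 1); = 279936; G_4 = 279936−1 = 279935
step 4: 279935 = 5·6^6 + 5·6^5 + 5·6^4 + 5·6^3 + 5·6^2 + 5·6 + 5; sub 7 for 6: 5·7^7 + 5·7^5 + 5·7^4 + 5·7^3 + 5·7^2 + 5·7 + 5; = 4215755; G_5 = 4215755−1 = 4215754
step 5: 4215754 = 5·7^7 + 5·7^5 + 5·7^4 + 5·7^3 + 5·7^2 + 5·7 + 4; sub 8 for 7: 5·8^8 + 5·8^5 + 5·8^4 + 5·8^3 + 5·8^2 + 5·8 + 4; = 84073324; G_6 = 84073324−1 = 84073323
step 6: 84073323 = 5·8^8 + 5·8^5 + 5·8^4 + 5·8^3 + 5·8^2 + 5·8 + 3; sub 9 for 8: 5·9^9 + 5·9^5 + 5·9^4 + 5·9^3 + 5·9^2 + 5·9 + 3; = 1937434593; G_7 = 1937434593−1 = 1937434592
step 7: 1937434592 = 5·9^9 + 5·9^5 + 5·9^4 + 5·9^3 + 5·9^2 + 5·9 + 2; sub 10 for 9: 5·10^10 + 5·10^5 + 5·10^4 + 5·10^3 + 5·10^2 + 5·10 + 2; = 50000555552; G_8 = 50000555552−1 = 50000555551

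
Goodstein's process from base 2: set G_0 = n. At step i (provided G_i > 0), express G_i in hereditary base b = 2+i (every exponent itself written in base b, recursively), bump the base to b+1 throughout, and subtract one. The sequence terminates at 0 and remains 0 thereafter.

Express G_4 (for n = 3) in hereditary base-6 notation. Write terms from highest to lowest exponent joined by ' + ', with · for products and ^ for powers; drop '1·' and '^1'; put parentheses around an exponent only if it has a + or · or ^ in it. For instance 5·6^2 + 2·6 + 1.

1

G_0=3  [base 2] 2 + 1  →[2↦3]→  3 + 1 = 4  −1 ⇒ G_1=3
G_1=3  [base 3] 3  →[3↦4]→  4 = 4  −1 ⇒ G_2=3
G_2=3  [base 4] 3  →[4↦5]→  3 = 3  −1 ⇒ G_3=2
G_3=2  [base 5] 2  →[5↦6]→  2 = 2  −1 ⇒ G_4=1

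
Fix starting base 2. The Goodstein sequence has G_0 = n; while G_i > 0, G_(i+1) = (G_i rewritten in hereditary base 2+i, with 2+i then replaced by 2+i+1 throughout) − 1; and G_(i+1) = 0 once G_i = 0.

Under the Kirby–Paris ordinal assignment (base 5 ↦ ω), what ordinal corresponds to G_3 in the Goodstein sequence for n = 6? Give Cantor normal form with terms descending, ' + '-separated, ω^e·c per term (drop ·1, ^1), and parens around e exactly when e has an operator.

(0) 6|_2 = 2^2 + 2 ↦ 3^3 + 3|_3 = 30 ⇒ 29
(1) 29|_3 = 3^3 + 2 ↦ 4^4 + 2|_4 = 258 ⇒ 257
(2) 257|_4 = 4^4 + 1 ↦ 5^5 + 1|_5 = 3126 ⇒ 3125
(3) 3125|_5 = 5^5 ↦ 6^6|_6 = 46656 ⇒ 46655

ω^ω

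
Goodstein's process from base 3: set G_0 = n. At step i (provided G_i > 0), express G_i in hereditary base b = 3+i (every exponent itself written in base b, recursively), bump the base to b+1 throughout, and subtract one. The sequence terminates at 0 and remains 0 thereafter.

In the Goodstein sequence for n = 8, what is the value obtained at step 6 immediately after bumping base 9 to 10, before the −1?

12

G_0=8  [base 3] 2·3 + 2  →[3↦4]→  2·4 + 2 = 10  −1 ⇒ G_1=9
G_1=9  [base 4] 2·4 + 1  →[4↦5]→  2·5 + 1 = 11  −1 ⇒ G_2=10
G_2=10  [base 5] 2·5  →[5↦6]→  2·6 = 12  −1 ⇒ G_3=11
G_3=11  [base 6] 6 + 5  →[6↦7]→  7 + 5 = 12  −1 ⇒ G_4=11
G_4=11  [base 7] 7 + 4  →[7↦8]→  8 + 4 = 12  −1 ⇒ G_5=11
G_5=11  [base 8] 8 + 3  →[8↦9]→  9 + 3 = 12  −1 ⇒ G_6=11
G_6=11  [base 9] 9 + 2  →[9↦10]→  10 + 2 = 12  −1 ⇒ G_7=11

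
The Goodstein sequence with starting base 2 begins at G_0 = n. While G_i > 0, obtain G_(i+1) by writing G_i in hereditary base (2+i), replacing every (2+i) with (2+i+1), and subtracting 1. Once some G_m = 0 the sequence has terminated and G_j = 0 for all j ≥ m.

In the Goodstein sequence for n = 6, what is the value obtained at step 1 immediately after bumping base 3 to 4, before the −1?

step 0: 6 = 2^2 + 2; sub 3 for 2: 3^3 + 3; = 30; G_1 = 30−1 = 29
step 1: 29 = 3^3 + 2; sub 4 for 3: 4^4 + 2; = 258; G_2 = 258−1 = 257

258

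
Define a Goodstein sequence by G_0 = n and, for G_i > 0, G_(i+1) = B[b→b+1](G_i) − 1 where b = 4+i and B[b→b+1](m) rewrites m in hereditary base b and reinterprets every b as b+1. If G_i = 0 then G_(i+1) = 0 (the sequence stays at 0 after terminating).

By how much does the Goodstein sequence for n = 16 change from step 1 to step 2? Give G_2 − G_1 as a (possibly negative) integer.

3

(0) 16|_4 = 4^2 ↦ 5^2|_5 = 25 ⇒ 24
(1) 24|_5 = 4·5 + 4 ↦ 4·6 + 4|_6 = 28 ⇒ 27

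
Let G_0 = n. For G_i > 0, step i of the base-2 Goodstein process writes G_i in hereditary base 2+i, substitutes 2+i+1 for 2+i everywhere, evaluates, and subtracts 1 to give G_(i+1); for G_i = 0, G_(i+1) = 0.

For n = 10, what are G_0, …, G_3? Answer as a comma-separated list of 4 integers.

10, 83, 1025, 15625

G_0 = 10. HB_2(10) = 2^(2 + 1) + 2. Bump = 84. G_1 = 83.
G_1 = 83. HB_3(83) = 3^(3 + 1) + 2. Bump = 1026. G_2 = 1025.
G_2 = 1025. HB_4(1025) = 4^(4 + 1) + 1. Bump = 15626. G_3 = 15625.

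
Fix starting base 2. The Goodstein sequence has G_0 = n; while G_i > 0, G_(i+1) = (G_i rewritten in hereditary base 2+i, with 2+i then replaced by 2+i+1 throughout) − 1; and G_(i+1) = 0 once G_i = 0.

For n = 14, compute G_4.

G_0 = 14. HB_2(14) = 2^(2 + 1) + 2^2 + 2. Bump = 111. G_1 = 110.
G_1 = 110. HB_3(110) = 3^(3 + 1) + 3^3 + 2. Bump = 1282. G_2 = 1281.
G_2 = 1281. HB_4(1281) = 4^(4 + 1) + 4^4 + 1. Bump = 18751. G_3 = 18750.
G_3 = 18750. HB_5(18750) = 5^(5 + 1) + 5^5. Bump = 326592. G_4 = 326591.
G_4 = 326591. HB_6(326591) = 6^(6 + 1) + 5·6^5 + 5·6^4 + 5·6^3 + 5·6^2 + 5·6 + 5. Bump = 5862841. G_5 = 5862840.

326591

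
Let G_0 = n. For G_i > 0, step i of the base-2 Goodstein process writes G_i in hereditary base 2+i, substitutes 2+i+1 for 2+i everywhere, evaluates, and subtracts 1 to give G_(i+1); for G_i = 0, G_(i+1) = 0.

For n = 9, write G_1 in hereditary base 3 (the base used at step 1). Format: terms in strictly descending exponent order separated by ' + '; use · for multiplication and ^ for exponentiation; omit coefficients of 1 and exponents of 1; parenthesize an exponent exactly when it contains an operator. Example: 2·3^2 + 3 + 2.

9 —HB2→ 2^(2 + 1) + 1 —bump→ 3^(3 + 1) + 1 = 82 —(−1)→ 81
81 —HB3→ 3^(3 + 1) —bump→ 4^(4 + 1) = 1024 —(−1)→ 1023

3^(3 + 1)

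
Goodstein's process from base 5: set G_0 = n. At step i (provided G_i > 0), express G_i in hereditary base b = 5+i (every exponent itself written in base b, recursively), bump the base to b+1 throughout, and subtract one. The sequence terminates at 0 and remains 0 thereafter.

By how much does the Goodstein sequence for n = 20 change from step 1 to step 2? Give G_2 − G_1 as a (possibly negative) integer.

(0) 20|_5 = 4·5 ↦ 4·6|_6 = 24 ⇒ 23
(1) 23|_6 = 3·6 + 5 ↦ 3·7 + 5|_7 = 26 ⇒ 25

2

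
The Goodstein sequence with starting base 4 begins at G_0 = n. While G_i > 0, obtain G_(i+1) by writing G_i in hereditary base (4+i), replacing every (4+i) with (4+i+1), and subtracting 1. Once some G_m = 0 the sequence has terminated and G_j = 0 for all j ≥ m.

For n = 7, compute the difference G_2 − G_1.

0

step 0: 7 = 4 + 3; sub 5 for 4: 5 + 3; = 8; G_1 = 8−1 = 7
step 1: 7 = 5 + 2; sub 6 for 5: 6 + 2; = 8; G_2 = 8−1 = 7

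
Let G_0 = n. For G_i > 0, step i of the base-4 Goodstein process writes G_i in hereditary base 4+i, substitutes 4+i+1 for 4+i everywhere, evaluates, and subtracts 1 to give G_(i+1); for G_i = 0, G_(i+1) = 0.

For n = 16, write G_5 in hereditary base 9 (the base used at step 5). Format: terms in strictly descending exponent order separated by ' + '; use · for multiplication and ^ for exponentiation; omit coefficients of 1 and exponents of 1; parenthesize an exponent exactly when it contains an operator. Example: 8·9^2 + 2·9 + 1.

G_0 = 16. HB_4(16) = 4^2. Bump = 25. G_1 = 24.
G_1 = 24. HB_5(24) = 4·5 + 4. Bump = 28. G_2 = 27.
G_2 = 27. HB_6(27) = 4·6 + 3. Bump = 31. G_3 = 30.
G_3 = 30. HB_7(30) = 4·7 + 2. Bump = 34. G_4 = 33.
G_4 = 33. HB_8(33) = 4·8 + 1. Bump = 37. G_5 = 36.

4·9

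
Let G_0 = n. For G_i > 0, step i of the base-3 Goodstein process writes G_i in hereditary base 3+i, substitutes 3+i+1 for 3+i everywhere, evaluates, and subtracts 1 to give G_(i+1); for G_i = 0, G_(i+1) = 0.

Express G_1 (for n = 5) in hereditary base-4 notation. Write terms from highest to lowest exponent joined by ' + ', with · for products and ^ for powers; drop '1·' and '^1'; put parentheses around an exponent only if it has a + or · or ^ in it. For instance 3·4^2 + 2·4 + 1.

G_0=5  [base 3] 3 + 2  →[3↦4]→  4 + 2 = 6  −1 ⇒ G_1=5
G_1=5  [base 4] 4 + 1  →[4↦5]→  5 + 1 = 6  −1 ⇒ G_2=5

4 + 1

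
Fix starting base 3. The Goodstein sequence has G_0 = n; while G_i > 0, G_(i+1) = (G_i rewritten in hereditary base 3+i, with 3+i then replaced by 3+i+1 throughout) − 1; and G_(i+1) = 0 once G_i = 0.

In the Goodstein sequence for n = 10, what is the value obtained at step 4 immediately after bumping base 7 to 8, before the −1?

34

G_0 = 10. HB_3(10) = 3^2 + 1. Bump = 17. G_1 = 16.
G_1 = 16. HB_4(16) = 4^2. Bump = 25. G_2 = 24.
G_2 = 24. HB_5(24) = 4·5 + 4. Bump = 28. G_3 = 27.
G_3 = 27. HB_6(27) = 4·6 + 3. Bump = 31. G_4 = 30.
G_4 = 30. HB_7(30) = 4·7 + 2. Bump = 34. G_5 = 33.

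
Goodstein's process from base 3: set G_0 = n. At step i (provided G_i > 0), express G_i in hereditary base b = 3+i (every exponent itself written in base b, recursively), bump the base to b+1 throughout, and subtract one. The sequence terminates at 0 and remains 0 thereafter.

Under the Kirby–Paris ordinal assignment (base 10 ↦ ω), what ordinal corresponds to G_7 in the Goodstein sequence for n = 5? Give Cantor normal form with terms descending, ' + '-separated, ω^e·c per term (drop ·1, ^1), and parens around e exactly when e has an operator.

1

(0) 5|_3 = 3 + 2 ↦ 4 + 2|_4 = 6 ⇒ 5
(1) 5|_4 = 4 + 1 ↦ 5 + 1|_5 = 6 ⇒ 5
(2) 5|_5 = 5 ↦ 6|_6 = 6 ⇒ 5
(3) 5|_6 = 5 ↦ 5|_7 = 5 ⇒ 4
(4) 4|_7 = 4 ↦ 4|_8 = 4 ⇒ 3
(5) 3|_8 = 3 ↦ 3|_9 = 3 ⇒ 2
(6) 2|_9 = 2 ↦ 2|_10 = 2 ⇒ 1
(7) 1|_10 = 1 ↦ 1|_11 = 1 ⇒ 0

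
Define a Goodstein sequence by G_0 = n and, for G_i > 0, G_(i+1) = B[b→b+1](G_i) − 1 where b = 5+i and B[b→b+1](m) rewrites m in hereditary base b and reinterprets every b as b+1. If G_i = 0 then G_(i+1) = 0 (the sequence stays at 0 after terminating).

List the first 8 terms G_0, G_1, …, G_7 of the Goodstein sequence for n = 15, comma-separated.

G_0 = 15. HB_5(15) = 3·5. Bump = 18. G_1 = 17.
G_1 = 17. HB_6(17) = 2·6 + 5. Bump = 19. G_2 = 18.
G_2 = 18. HB_7(18) = 2·7 + 4. Bump = 20. G_3 = 19.
G_3 = 19. HB_8(19) = 2·8 + 3. Bump = 21. G_4 = 20.
G_4 = 20. HB_9(20) = 2·9 + 2. Bump = 22. G_5 = 21.
G_5 = 21. HB_10(21) = 2·10 + 1. Bump = 23. G_6 = 22.
G_6 = 22. HB_11(22) = 2·11. Bump = 24. G_7 = 23.

15, 17, 18, 19, 20, 21, 22, 23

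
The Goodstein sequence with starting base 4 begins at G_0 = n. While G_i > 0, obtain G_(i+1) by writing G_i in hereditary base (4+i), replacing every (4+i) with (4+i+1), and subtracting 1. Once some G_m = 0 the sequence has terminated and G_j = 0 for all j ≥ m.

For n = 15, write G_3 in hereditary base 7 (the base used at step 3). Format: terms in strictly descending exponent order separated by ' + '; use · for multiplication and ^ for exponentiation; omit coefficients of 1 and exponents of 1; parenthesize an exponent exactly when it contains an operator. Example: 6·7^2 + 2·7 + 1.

15 —HB4→ 3·4 + 3 —bump→ 3·5 + 3 = 18 —(−1)→ 17
17 —HB5→ 3·5 + 2 —bump→ 3·6 + 2 = 20 —(−1)→ 19
19 —HB6→ 3·6 + 1 —bump→ 3·7 + 1 = 22 —(−1)→ 21
21 —HB7→ 3·7 —bump→ 3·8 = 24 —(−1)→ 23

3·7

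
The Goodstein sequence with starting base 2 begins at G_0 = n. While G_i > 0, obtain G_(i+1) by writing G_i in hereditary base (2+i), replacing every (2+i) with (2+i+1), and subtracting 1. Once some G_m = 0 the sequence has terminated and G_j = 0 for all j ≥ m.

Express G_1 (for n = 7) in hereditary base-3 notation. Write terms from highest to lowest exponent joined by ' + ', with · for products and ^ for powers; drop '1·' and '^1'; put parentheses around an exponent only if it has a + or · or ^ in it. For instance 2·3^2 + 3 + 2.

3^3 + 3

step 0: 7 = 2^2 + 2 + 1; sub 3 for 2: 3^3 + 3 + 1; = 31; G_1 = 31−1 = 30
step 1: 30 = 3^3 + 3; sub 4 for 3: 4^4 + 4; = 260; G_2 = 260−1 = 259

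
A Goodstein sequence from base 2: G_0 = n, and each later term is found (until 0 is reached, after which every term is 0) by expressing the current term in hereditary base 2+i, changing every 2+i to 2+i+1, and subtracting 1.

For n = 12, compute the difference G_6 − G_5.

G_0=12  [base 2] 2^(2 + 1) + 2^2  →[2↦3]→  3^(3 + 1) + 3^3 = 108  −1 ⇒ G_1=107
G_1=107  [base 3] 3^(3 + 1) + 2·3^2 + 2·3 + 2  →[3↦4]→  4^(4 + 1) + 2·4^2 + 2·4 + 2 = 1066  −1 ⇒ G_2=1065
G_2=1065  [base 4] 4^(4 + 1) + 2·4^2 + 2·4 + 1  →[4↦5]→  5^(5 + 1) + 2·5^2 + 2·5 + 1 = 15686  −1 ⇒ G_3=15685
G_3=15685  [base 5] 5^(5 + 1) + 2·5^2 + 2·5  →[5↦6]→  6^(6 + 1) + 2·6^2 + 2·6 = 280020  −1 ⇒ G_4=280019
G_4=280019  [base 6] 6^(6 + 1) + 2·6^2 + 6 + 5  →[6↦7]→  7^(7 + 1) + 2·7^2 + 7 + 5 = 5764911  −1 ⇒ G_5=5764910
G_5=5764910  [base 7] 7^(7 + 1) + 2·7^2 + 7 + 4  →[7↦8]→  8^(8 + 1) + 2·8^2 + 8 + 4 = 134217868  −1 ⇒ G_6=134217867

128452957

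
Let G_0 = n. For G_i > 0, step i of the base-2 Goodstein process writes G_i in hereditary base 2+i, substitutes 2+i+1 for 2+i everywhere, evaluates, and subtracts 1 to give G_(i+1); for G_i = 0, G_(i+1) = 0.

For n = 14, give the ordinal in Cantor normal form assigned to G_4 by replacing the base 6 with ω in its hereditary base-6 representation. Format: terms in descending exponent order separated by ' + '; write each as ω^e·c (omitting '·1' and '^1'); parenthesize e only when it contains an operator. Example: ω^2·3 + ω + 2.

i=0: 14 = 2^(2 + 1) + 2^2 + 2 (b=2); 2→3: 3^(3 + 1) + 3^3 + 3 = 111; 111−1 = 110
i=1: 110 = 3^(3 + 1) + 3^3 + 2 (b=3); 3→4: 4^(4 + 1) + 4^4 + 2 = 1282; 1282−1 = 1281
i=2: 1281 = 4^(4 + 1) + 4^4 + 1 (b=4); 4→5: 5^(5 + 1) + 5^5 + 1 = 18751; 18751−1 = 18750
i=3: 18750 = 5^(5 + 1) + 5^5 (b=5); 5→6: 6^(6 + 1) + 6^6 = 326592; 326592−1 = 326591
i=4: 326591 = 6^(6 + 1) + 5·6^5 + 5·6^4 + 5·6^3 + 5·6^2 + 5·6 + 5 (b=6); 6→7: 7^(7 + 1) + 5·7^5 + 5·7^4 + 5·7^3 + 5·7^2 + 5·7 + 5 = 5862841; 5862841−1 = 5862840

ω^(ω + 1) + ω^5·5 + ω^4·5 + ω^3·5 + ω^2·5 + ω·5 + 5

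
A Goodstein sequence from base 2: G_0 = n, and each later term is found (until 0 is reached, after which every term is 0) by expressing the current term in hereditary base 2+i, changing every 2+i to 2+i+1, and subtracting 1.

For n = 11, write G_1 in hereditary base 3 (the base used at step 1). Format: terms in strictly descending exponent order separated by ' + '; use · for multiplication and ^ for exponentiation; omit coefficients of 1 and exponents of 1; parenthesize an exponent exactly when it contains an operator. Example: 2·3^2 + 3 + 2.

3^(3 + 1) + 3

(0) 11|_2 = 2^(2 + 1) + 2 + 1 ↦ 3^(3 + 1) + 3 + 1|_3 = 85 ⇒ 84
(1) 84|_3 = 3^(3 + 1) + 3 ↦ 4^(4 + 1) + 4|_4 = 1028 ⇒ 1027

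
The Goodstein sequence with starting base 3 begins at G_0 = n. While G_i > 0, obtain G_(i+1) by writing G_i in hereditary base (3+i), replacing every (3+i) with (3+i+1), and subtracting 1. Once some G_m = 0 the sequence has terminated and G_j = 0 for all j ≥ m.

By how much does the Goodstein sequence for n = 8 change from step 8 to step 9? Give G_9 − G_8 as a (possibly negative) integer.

[0] 8 ≡ 2·3 + 2 (base 3). Lift 4: 10. −1: 9.
[1] 9 ≡ 2·4 + 1 (base 4). Lift 5: 11. −1: 10.
[2] 10 ≡ 2·5 (base 5). Lift 6: 12. −1: 11.
[3] 11 ≡ 6 + 5 (base 6). Lift 7: 12. −1: 11.
[4] 11 ≡ 7 + 4 (base 7). Lift 8: 12. −1: 11.
[5] 11 ≡ 8 + 3 (base 8). Lift 9: 12. −1: 11.
[6] 11 ≡ 9 + 2 (base 9). Lift 10: 12. −1: 11.
[7] 11 ≡ 10 + 1 (base 10). Lift 11: 12. −1: 11.
[8] 11 ≡ 11 (base 11). Lift 12: 12. −1: 11.

0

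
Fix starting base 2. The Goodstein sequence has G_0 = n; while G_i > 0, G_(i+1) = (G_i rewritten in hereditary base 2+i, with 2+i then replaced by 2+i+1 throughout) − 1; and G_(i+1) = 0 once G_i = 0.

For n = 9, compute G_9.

855935016215

9 —HB2→ 2^(2 + 1) + 1 —bump→ 3^(3 + 1) + 1 = 82 —(−1)→ 81
81 —HB3→ 3^(3 + 1) —bump→ 4^(4 + 1) = 1024 —(−1)→ 1023
1023 —HB4→ 3·4^4 + 3·4^3 + 3·4^2 + 3·4 + 3 —bump→ 3·5^5 + 3·5^3 + 3·5^2 + 3·5 + 3 = 9843 —(−1)→ 9842
9842 —HB5→ 3·5^5 + 3·5^3 + 3·5^2 + 3·5 + 2 —bump→ 3·6^6 + 3·6^3 + 3·6^2 + 3·6 + 2 = 140744 —(−1)→ 140743
140743 —HB6→ 3·6^6 + 3·6^3 + 3·6^2 + 3·6 + 1 —bump→ 3·7^7 + 3·7^3 + 3·7^2 + 3·7 + 1 = 2471827 —(−1)→ 2471826
2471826 —HB7→ 3·7^7 + 3·7^3 + 3·7^2 + 3·7 —bump→ 3·8^8 + 3·8^3 + 3·8^2 + 3·8 = 50333400 —(−1)→ 50333399
50333399 —HB8→ 3·8^8 + 3·8^3 + 3·8^2 + 2·8 + 7 —bump→ 3·9^9 + 3·9^3 + 3·9^2 + 2·9 + 7 = 1162263922 —(−1)→ 1162263921
1162263921 —HB9→ 3·9^9 + 3·9^3 + 3·9^2 + 2·9 + 6 —bump→ 3·10^10 + 3·10^3 + 3·10^2 + 2·10 + 6 = 30000003326 —(−1)→ 30000003325
30000003325 —HB10→ 3·10^10 + 3·10^3 + 3·10^2 + 2·10 + 5 —bump→ 3·11^11 + 3·11^3 + 3·11^2 + 2·11 + 5 = 855935016216 —(−1)→ 855935016215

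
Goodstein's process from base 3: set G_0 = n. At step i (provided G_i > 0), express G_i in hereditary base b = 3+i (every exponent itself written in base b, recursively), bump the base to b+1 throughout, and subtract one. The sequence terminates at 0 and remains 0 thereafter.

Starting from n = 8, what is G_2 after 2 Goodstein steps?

G_0 = 8. HB_3(8) = 2·3 + 2. Bump = 10. G_1 = 9.
G_1 = 9. HB_4(9) = 2·4 + 1. Bump = 11. G_2 = 10.

10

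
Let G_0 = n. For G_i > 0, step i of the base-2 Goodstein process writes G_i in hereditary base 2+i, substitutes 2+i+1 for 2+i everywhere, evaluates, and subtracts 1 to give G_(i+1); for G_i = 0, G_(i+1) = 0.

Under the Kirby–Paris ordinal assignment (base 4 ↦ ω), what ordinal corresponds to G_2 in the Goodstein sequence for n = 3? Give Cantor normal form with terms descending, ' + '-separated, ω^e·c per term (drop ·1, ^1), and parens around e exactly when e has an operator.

3 —HB2→ 2 + 1 —bump→ 3 + 1 = 4 —(−1)→ 3
3 —HB3→ 3 —bump→ 4 = 4 —(−1)→ 3
3 —HB4→ 3 —bump→ 3 = 3 —(−1)→ 2

3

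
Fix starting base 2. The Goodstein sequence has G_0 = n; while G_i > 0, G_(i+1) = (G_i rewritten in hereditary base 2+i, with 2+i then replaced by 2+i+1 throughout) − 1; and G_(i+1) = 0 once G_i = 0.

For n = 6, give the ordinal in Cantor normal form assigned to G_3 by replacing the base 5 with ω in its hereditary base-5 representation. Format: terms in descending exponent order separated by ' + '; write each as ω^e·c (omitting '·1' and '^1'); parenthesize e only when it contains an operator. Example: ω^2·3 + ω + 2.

G_0=6  [base 2] 2^2 + 2  →[2↦3]→  3^3 + 3 = 30  −1 ⇒ G_1=29
G_1=29  [base 3] 3^3 + 2  →[3↦4]→  4^4 + 2 = 258  −1 ⇒ G_2=257
G_2=257  [base 4] 4^4 + 1  →[4↦5]→  5^5 + 1 = 3126  −1 ⇒ G_3=3125

ω^ω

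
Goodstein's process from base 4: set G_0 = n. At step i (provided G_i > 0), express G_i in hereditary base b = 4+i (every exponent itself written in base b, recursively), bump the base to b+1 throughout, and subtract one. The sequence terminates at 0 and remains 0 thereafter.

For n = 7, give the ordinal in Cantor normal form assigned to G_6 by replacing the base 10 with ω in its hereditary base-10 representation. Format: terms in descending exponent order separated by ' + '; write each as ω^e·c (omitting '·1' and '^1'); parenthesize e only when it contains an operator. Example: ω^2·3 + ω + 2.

5

[0] 7 ≡ 4 + 3 (base 4). Lift 5: 8. −1: 7.
[1] 7 ≡ 5 + 2 (base 5). Lift 6: 8. −1: 7.
[2] 7 ≡ 6 + 1 (base 6). Lift 7: 8. −1: 7.
[3] 7 ≡ 7 (base 7). Lift 8: 8. −1: 7.
[4] 7 ≡ 7 (base 8). Lift 9: 7. −1: 6.
[5] 6 ≡ 6 (base 9). Lift 10: 6. −1: 5.
[6] 5 ≡ 5 (base 10). Lift 11: 5. −1: 4.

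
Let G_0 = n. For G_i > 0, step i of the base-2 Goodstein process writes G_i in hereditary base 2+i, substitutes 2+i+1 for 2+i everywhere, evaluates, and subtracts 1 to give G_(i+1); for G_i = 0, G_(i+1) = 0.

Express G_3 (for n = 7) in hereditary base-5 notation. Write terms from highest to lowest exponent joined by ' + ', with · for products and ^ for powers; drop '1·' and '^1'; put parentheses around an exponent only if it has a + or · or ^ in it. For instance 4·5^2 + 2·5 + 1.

5^5 + 2

(0) 7|_2 = 2^2 + 2 + 1 ↦ 3^3 + 3 + 1|_3 = 31 ⇒ 30
(1) 30|_3 = 3^3 + 3 ↦ 4^4 + 4|_4 = 260 ⇒ 259
(2) 259|_4 = 4^4 + 3 ↦ 5^5 + 3|_5 = 3128 ⇒ 3127
(3) 3127|_5 = 5^5 + 2 ↦ 6^6 + 2|_6 = 46658 ⇒ 46657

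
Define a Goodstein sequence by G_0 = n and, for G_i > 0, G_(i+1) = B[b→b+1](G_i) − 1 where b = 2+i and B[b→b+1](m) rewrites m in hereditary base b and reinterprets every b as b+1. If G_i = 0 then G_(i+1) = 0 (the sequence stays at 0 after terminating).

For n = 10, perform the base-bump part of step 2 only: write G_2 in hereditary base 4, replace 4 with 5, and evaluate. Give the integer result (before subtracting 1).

15626

G_0=10  [base 2] 2^(2 + 1) + 2  →[2↦3]→  3^(3 + 1) + 3 = 84  −1 ⇒ G_1=83
G_1=83  [base 3] 3^(3 + 1) + 2  →[3↦4]→  4^(4 + 1) + 2 = 1026  −1 ⇒ G_2=1025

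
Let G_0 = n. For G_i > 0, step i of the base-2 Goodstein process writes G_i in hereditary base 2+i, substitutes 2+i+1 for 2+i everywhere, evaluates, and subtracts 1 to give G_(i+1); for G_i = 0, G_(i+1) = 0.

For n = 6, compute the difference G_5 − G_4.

51384

G_0=6  [base 2] 2^2 + 2  →[2↦3]→  3^3 + 3 = 30  −1 ⇒ G_1=29
G_1=29  [base 3] 3^3 + 2  →[3↦4]→  4^4 + 2 = 258  −1 ⇒ G_2=257
G_2=257  [base 4] 4^4 + 1  →[4↦5]→  5^5 + 1 = 3126  −1 ⇒ G_3=3125
G_3=3125  [base 5] 5^5  →[5↦6]→  6^6 = 46656  −1 ⇒ G_4=46655
G_4=46655  [base 6] 5·6^5 + 5·6^4 + 5·6^3 + 5·6^2 + 5·6 + 5  →[6↦7]→  5·7^5 + 5·7^4 + 5·7^3 + 5·7^2 + 5·7 + 5 = 98040  −1 ⇒ G_5=98039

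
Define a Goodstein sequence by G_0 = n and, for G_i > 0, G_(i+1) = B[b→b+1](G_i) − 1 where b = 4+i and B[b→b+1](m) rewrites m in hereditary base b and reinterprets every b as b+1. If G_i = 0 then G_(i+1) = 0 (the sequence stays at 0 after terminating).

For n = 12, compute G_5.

18

step 0: 12 = 3·4; sub 5 for 4: 3·5; = 15; G_1 = 15−1 = 14
step 1: 14 = 2·5 + 4; sub 6 for 5: 2·6 + 4; = 16; G_2 = 16−1 = 15
step 2: 15 = 2·6 + 3; sub 7 for 6: 2·7 + 3; = 17; G_3 = 17−1 = 16
step 3: 16 = 2·7 + 2; sub 8 for 7: 2·8 + 2; = 18; G_4 = 18−1 = 17
step 4: 17 = 2·8 + 1; sub 9 for 8: 2·9 + 1; = 19; G_5 = 19−1 = 18
step 5: 18 = 2·9; sub 10 for 9: 2·10; = 20; G_6 = 20−1 = 19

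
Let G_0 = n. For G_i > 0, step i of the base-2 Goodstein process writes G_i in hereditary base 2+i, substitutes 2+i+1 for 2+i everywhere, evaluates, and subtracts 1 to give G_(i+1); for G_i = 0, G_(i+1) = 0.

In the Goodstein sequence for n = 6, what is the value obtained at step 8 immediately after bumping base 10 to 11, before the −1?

6 —HB2→ 2^2 + 2 —bump→ 3^3 + 3 = 30 —(−1)→ 29
29 —HB3→ 3^3 + 2 —bump→ 4^4 + 2 = 258 —(−1)→ 257
257 —HB4→ 4^4 + 1 —bump→ 5^5 + 1 = 3126 —(−1)→ 3125
3125 —HB5→ 5^5 —bump→ 6^6 = 46656 —(−1)→ 46655
46655 —HB6→ 5·6^5 + 5·6^4 + 5·6^3 + 5·6^2 + 5·6 + 5 —bump→ 5·7^5 + 5·7^4 + 5·7^3 + 5·7^2 + 5·7 + 5 = 98040 —(−1)→ 98039
98039 —HB7→ 5·7^5 + 5·7^4 + 5·7^3 + 5·7^2 + 5·7 + 4 —bump→ 5·8^5 + 5·8^4 + 5·8^3 + 5·8^2 + 5·8 + 4 = 187244 —(−1)→ 187243
187243 —HB8→ 5·8^5 + 5·8^4 + 5·8^3 + 5·8^2 + 5·8 + 3 —bump→ 5·9^5 + 5·9^4 + 5·9^3 + 5·9^2 + 5·9 + 3 = 332148 —(−1)→ 332147
332147 —HB9→ 5·9^5 + 5·9^4 + 5·9^3 + 5·9^2 + 5·9 + 2 —bump→ 5·10^5 + 5·10^4 + 5·10^3 + 5·10^2 + 5·10 + 2 = 555552 —(−1)→ 555551
555551 —HB10→ 5·10^5 + 5·10^4 + 5·10^3 + 5·10^2 + 5·10 + 1 —bump→ 5·11^5 + 5·11^4 + 5·11^3 + 5·11^2 + 5·11 + 1 = 885776 —(−1)→ 885775

885776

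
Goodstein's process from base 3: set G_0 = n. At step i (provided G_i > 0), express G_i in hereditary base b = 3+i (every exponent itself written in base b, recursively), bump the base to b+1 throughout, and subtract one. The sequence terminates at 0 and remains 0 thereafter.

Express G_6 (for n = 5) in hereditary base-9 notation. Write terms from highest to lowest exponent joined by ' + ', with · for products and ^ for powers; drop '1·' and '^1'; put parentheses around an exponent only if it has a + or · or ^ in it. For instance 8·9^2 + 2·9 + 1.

2

G_0=5  [base 3] 3 + 2  →[3↦4]→  4 + 2 = 6  −1 ⇒ G_1=5
G_1=5  [base 4] 4 + 1  →[4↦5]→  5 + 1 = 6  −1 ⇒ G_2=5
G_2=5  [base 5] 5  →[5↦6]→  6 = 6  −1 ⇒ G_3=5
G_3=5  [base 6] 5  →[6↦7]→  5 = 5  −1 ⇒ G_4=4
G_4=4  [base 7] 4  →[7↦8]→  4 = 4  −1 ⇒ G_5=3
G_5=3  [base 8] 3  →[8↦9]→  3 = 3  −1 ⇒ G_6=2
G_6=2  [base 9] 2  →[9↦10]→  2 = 2  −1 ⇒ G_7=1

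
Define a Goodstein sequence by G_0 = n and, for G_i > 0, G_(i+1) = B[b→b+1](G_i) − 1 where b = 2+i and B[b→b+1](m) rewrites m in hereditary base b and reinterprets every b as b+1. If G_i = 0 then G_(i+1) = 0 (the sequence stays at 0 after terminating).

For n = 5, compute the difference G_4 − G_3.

308

G_0 = 5. HB_2(5) = 2^2 + 1. Bump = 28. G_1 = 27.
G_1 = 27. HB_3(27) = 3^3. Bump = 256. G_2 = 255.
G_2 = 255. HB_4(255) = 3·4^3 + 3·4^2 + 3·4 + 3. Bump = 468. G_3 = 467.
G_3 = 467. HB_5(467) = 3·5^3 + 3·5^2 + 3·5 + 2. Bump = 776. G_4 = 775.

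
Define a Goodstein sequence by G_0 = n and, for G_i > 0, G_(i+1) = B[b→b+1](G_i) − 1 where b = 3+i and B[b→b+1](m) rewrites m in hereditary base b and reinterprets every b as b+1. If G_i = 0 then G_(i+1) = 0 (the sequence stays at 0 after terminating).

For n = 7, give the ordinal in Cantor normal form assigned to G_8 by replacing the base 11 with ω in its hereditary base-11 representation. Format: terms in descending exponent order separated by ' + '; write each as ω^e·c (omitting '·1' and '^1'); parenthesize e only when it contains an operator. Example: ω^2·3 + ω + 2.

8

G_0 = 7. HB_3(7) = 2·3 + 1. Bump = 9. G_1 = 8.
G_1 = 8. HB_4(8) = 2·4. Bump = 10. G_2 = 9.
G_2 = 9. HB_5(9) = 5 + 4. Bump = 10. G_3 = 9.
G_3 = 9. HB_6(9) = 6 + 3. Bump = 10. G_4 = 9.
G_4 = 9. HB_7(9) = 7 + 2. Bump = 10. G_5 = 9.
G_5 = 9. HB_8(9) = 8 + 1. Bump = 10. G_6 = 9.
G_6 = 9. HB_9(9) = 9. Bump = 10. G_7 = 9.
G_7 = 9. HB_10(9) = 9. Bump = 9. G_8 = 8.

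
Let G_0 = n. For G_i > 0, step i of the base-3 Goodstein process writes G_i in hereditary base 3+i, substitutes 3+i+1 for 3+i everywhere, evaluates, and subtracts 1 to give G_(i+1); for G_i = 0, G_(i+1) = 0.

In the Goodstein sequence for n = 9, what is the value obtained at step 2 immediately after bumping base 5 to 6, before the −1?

9 —HB3→ 3^2 —bump→ 4^2 = 16 —(−1)→ 15
15 —HB4→ 3·4 + 3 —bump→ 3·5 + 3 = 18 —(−1)→ 17

20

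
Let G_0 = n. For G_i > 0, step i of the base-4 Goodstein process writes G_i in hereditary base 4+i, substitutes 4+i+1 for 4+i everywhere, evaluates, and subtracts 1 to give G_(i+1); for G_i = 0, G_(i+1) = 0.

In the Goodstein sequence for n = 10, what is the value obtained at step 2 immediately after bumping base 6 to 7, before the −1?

14

base 4: 10 = 2·4 + 2; at 5: 2·5 + 2 = 12; next = 11
base 5: 11 = 2·5 + 1; at 6: 2·6 + 1 = 13; next = 12
base 6: 12 = 2·6; at 7: 2·7 = 14; next = 13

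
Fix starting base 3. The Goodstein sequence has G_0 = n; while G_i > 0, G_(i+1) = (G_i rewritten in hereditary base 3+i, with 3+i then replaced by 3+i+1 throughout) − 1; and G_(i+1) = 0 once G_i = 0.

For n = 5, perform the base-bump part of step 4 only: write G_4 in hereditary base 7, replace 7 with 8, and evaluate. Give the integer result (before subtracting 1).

step 0: 5 = 3 + 2; sub 4 for 3: 4 + 2; = 6; G_1 = 6−1 = 5
step 1: 5 = 4 + 1; sub 5 for 4: 5 + 1; = 6; G_2 = 6−1 = 5
step 2: 5 = 5; sub 6 for 5: 6; = 6; G_3 = 6−1 = 5
step 3: 5 = 5; sub 7 for 6: 5; = 5; G_4 = 5−1 = 4
step 4: 4 = 4; sub 8 for 7: 4; = 4; G_5 = 4−1 = 3

4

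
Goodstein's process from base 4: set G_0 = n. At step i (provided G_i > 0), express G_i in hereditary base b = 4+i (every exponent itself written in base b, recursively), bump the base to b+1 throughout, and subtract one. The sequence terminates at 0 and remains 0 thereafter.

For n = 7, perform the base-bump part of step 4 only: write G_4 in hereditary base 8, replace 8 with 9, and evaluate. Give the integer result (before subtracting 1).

7

G_0 = 7. HB_4(7) = 4 + 3. Bump = 8. G_1 = 7.
G_1 = 7. HB_5(7) = 5 + 2. Bump = 8. G_2 = 7.
G_2 = 7. HB_6(7) = 6 + 1. Bump = 8. G_3 = 7.
G_3 = 7. HB_7(7) = 7. Bump = 8. G_4 = 7.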